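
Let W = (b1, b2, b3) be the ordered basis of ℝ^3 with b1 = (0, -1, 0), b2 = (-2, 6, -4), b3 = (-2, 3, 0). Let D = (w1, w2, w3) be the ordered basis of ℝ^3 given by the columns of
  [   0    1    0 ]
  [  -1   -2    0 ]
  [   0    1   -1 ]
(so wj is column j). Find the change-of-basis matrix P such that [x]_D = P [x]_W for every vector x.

Let M have columns bj and N have columns wj. Then for every x, N [x]_D = x = M [x]_W, so P = N^(-1) M.
Since det N = -1, N^(-1) has integer entries; multiplying gives P = [[1, -2, 1], [0, -2, -2], [0, 2, -2]].

[[1, -2, 1], [0, -2, -2], [0, 2, -2]]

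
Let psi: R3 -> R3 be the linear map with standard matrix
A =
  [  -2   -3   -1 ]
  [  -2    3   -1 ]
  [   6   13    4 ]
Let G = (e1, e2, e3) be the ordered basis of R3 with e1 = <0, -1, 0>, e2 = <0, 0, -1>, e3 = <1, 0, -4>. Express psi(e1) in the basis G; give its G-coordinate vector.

Column 1 of [psi]_G is the G-coordinate vector of psi(e1).
In standard coordinates psi(e1) = A e1 = <3, -3, -13>.
Converting to G: <3, -3, -13> = 3e1 + e2 + 3e3, so the coordinate vector is <3, 1, 3>.

<3, 1, 3>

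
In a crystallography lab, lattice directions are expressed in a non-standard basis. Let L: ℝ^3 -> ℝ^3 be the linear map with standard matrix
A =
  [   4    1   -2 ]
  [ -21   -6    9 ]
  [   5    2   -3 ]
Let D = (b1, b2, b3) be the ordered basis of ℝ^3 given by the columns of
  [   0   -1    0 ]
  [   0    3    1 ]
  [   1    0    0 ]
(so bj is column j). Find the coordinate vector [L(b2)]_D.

[1, 1, 0]

Column 2 of [L]_D is the D-coordinate vector of L(b2).
In standard coordinates L(b2) = A b2 = [-1, 3, 1].
Converting to D: [-1, 3, 1] = b1 + b2 + 0·b3, so the coordinate vector is [1, 1, 0].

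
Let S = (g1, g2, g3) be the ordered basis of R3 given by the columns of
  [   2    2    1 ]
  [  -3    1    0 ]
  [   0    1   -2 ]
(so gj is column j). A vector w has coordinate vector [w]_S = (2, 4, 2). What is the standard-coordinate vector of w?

(14, -2, 0)

By definition w = 2g1 + 4g2 + 2g3.
Summing componentwise gives (14, -2, 0).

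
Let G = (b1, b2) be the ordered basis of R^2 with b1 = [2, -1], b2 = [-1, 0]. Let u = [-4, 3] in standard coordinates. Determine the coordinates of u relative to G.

[u]_G is the unique c with M c = u, where M has columns b1, b2.
System: 2c_1 - c_2 = -4, -c_1 + 0c_2 = 3; solving gives c_1 = -3, c_2 = -2.
Check: -3b1 - 2b2 = [-4, 3].

[-3, -2]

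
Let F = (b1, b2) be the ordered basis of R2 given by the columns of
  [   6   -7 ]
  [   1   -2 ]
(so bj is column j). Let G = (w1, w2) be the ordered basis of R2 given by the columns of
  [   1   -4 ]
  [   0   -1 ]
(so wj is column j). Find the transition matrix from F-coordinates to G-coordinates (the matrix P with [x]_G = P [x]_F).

Column j of P is [bj]_G, since P maps F-coordinates to G-coordinates.
Expressing b1 in G: b1 = 2w1 - w2, so column 1 of P is <2, -1>.
Doing the same for each bj gives P = [[2, 1], [-1, 2]].

[[2, 1], [-1, 2]]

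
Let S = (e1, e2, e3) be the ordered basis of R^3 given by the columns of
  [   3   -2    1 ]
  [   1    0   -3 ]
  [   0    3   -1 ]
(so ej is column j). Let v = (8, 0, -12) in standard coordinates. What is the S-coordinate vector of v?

[v]_S is the unique c with M c = v, where M has columns e1, ..., e3.
Gaussian elimination on [M | v] yields c = (0, -4, 0).
Check: 0·e1 - 4e2 + 0·e3 = (8, 0, -12).

(0, -4, 0)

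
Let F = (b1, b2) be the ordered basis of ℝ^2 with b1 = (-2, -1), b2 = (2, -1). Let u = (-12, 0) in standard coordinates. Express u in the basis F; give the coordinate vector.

(3, -3)

We seek scalars with c_1 b1 + c_2 b2 = u; equivalently solve M c = u where the columns of M are b1, b2.
System: -2c_1 + 2c_2 = -12, -c_1 - c_2 = 0; solving gives c_1 = 3, c_2 = -3.
Check: 3b1 - 3b2 = (-12, 0).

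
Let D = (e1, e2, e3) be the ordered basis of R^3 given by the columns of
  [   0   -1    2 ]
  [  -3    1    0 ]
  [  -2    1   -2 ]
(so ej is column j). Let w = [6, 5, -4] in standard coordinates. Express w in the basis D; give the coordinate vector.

[w]_D is the unique c with M c = w, where M has columns e1, ..., e3.
Solving this 3x3 system gives c = (-1, 2, 4).
Check: -e1 + 2e2 + 4e3 = [6, 5, -4].

[-1, 2, 4]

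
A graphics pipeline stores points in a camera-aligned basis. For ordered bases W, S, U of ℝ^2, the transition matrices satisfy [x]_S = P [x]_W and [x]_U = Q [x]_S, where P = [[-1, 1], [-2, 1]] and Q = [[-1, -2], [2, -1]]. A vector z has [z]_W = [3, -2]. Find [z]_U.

First [z]_S = P [z]_W = [-5, -8].
Then [z]_U = Q [z]_S = [21, -2].

[21, -2]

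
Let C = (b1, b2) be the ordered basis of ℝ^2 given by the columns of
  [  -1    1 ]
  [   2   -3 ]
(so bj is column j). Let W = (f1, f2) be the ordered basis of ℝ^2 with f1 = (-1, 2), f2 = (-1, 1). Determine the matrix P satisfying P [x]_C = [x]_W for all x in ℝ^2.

Let M have columns bj and N have columns fj. Then for every x, N [x]_W = x = M [x]_C, so P = N^(-1) M.
Since det N = 1, N^(-1) has integer entries; multiplying gives P = [[1, -2], [0, 1]].

[[1, -2], [0, 1]]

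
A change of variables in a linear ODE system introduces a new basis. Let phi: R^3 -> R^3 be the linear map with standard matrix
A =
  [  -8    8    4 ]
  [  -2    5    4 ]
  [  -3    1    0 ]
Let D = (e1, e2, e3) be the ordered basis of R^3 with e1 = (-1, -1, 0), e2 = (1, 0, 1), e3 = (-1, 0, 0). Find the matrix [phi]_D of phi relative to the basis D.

[[3, -2, -2], [2, -3, 3], [-1, 3, -3]]

Let P have columns e1, ..., e3. Then [phi]_D = P^(-1) A P.
Here det P = 1, so P^(-1) is integer; computing A P first and then P^(-1)(A P) gives [[3, -2, -2], [2, -3, 3], [-1, 3, -3]].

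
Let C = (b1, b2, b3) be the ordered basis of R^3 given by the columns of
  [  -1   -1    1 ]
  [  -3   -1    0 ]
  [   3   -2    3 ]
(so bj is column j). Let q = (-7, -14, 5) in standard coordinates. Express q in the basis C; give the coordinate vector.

(4, 2, -1)

[q]_C is the unique c with M c = q, where M has columns b1, ..., b3.
Row-reducing the augmented matrix [M | q] gives c = (4, 2, -1).
Check: 4b1 + 2b2 - b3 = (-7, -14, 5).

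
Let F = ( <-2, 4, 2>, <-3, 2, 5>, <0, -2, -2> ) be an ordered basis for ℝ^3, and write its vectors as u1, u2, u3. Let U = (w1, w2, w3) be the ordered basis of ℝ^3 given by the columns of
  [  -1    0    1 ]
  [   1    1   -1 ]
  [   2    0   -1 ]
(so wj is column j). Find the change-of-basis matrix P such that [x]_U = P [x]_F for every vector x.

Column j of P is [uj]_U, since P maps F-coordinates to U-coordinates.
Expressing u1 in U: u1 = 0·w1 + 2w2 - 2w3, so column 1 of P is <0, 2, -2>.
Doing the same for each uj gives P = [[0, 2, -2], [2, -1, -2], [-2, -1, -2]].

[[0, 2, -2], [2, -1, -2], [-2, -1, -2]]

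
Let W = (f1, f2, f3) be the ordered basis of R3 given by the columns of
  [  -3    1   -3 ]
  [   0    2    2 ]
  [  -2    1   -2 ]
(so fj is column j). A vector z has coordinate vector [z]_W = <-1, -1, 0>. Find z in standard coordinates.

The coordinates say z = -f1 - f2 + 0·f3; adding the scaled basis vectors gives <2, -2, 1>.

<2, -2, 1>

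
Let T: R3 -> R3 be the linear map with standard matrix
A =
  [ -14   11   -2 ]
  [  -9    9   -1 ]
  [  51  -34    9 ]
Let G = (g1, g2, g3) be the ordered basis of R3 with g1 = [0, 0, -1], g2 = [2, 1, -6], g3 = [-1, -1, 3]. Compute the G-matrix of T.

Let P have columns g1, ..., g3. Then [T]_G = P^(-1) A P.
Here det P = 1, so P^(-1) is integer; computing A P first and then P^(-1)(A P) gives [[3, 1, -1], [1, -2, 0], [0, 1, 3]].

[[3, 1, -1], [1, -2, 0], [0, 1, 3]]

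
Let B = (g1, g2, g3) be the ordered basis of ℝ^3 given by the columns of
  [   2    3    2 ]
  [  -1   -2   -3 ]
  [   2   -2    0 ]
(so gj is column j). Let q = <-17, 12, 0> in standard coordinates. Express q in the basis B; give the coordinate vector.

<-3, -3, -1>

We seek scalars with c_1 g1 + ... + c_3 g3 = q; equivalently solve M c = q where the columns of M are g1, ..., g3.
Gaussian elimination on [M | q] yields c = (-3, -3, -1).
Check: -3g1 - 3g2 - g3 = <-17, 12, 0>.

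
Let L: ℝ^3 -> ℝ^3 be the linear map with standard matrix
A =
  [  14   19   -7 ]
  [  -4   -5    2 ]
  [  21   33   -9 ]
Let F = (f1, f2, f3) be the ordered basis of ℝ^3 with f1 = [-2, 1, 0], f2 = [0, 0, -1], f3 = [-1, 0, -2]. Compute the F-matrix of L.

Let P have columns f1, ..., f3. Then [L]_F = P^(-1) A P.
Here det P = 1, so P^(-1) is integer; computing A P first and then P^(-1)(A P) gives [[3, -2, 0], [3, -3, 3], [3, -3, 0]].

[[3, -2, 0], [3, -3, 3], [3, -3, 0]]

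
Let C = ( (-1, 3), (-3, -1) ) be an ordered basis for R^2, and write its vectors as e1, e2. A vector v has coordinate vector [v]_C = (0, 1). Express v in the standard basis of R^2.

(-3, -1)

The coordinates say v = 0·e1 + e2; adding the scaled basis vectors gives (-3, -1).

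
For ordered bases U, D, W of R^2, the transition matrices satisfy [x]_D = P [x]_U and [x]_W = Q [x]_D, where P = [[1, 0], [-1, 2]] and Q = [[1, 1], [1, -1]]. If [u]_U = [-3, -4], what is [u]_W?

[-8, 2]

First [u]_D = P [u]_U = [-3, -5].
Then [u]_W = Q [u]_D = [-8, 2].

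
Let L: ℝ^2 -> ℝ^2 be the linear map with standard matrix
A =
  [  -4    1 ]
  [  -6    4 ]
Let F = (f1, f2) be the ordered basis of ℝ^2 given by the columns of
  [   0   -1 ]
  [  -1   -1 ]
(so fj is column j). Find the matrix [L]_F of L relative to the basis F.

The j-th column of [L]_F is [L(fj)]_F.
L(f1) = A f1 = (-1, -4) = 3f1 + f2, so column 1 is (3, 1).
Repeating for f2 and assembling the columns gives [[3, 1], [1, -3]].

[[3, 1], [1, -3]]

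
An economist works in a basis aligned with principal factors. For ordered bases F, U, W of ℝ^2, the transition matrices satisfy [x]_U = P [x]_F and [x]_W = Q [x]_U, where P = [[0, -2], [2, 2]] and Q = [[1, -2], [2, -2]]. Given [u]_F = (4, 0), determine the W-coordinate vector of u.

(-16, -16)

Apply P to get U-coordinates (0, 8), then Q to get W-coordinates.
The result is [u]_W = (-16, -16).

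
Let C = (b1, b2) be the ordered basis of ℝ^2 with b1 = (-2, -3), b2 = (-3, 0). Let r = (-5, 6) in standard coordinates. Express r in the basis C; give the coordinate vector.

(-2, 3)

We seek scalars with c_1 b1 + c_2 b2 = r; equivalently solve M c = r where the columns of M are b1, b2.
System: -2c_1 - 3c_2 = -5, -3c_1 + 0c_2 = 6; solving gives c_1 = -2, c_2 = 3.
Check: -2b1 + 3b2 = (-5, 6).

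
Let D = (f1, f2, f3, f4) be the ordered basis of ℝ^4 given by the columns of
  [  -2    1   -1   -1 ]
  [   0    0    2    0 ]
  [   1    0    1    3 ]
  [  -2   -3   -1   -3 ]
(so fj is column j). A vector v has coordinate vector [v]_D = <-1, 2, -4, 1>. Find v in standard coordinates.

The coordinates say v = -f1 + 2f2 - 4f3 + f4; adding the scaled basis vectors gives <7, -8, -2, -3>.

<7, -8, -2, -3>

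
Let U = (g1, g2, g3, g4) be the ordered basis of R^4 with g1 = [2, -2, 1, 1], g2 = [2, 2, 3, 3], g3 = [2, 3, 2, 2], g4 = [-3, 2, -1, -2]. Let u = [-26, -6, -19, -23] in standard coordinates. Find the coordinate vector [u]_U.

[u]_U is the unique c with M c = u, where M has columns g1, ..., g4.
Solving this 4x4 system gives c = (-1, -2, -4, 4).
Check: -g1 - 2g2 - 4g3 + 4g4 = [-26, -6, -19, -23].

[-1, -2, -4, 4]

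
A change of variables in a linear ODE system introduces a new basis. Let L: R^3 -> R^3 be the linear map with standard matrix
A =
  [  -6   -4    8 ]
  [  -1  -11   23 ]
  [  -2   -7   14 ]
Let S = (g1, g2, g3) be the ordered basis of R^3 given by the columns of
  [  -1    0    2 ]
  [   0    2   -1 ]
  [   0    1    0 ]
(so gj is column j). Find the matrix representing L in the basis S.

[[0, -2, 2], [2, 0, 3], [3, -1, -3]]

Let P have columns g1, ..., g3. Then [L]_S = P^(-1) A P.
Here det P = -1, so P^(-1) is integer; computing A P first and then P^(-1)(A P) gives [[0, -2, 2], [2, 0, 3], [3, -1, -3]].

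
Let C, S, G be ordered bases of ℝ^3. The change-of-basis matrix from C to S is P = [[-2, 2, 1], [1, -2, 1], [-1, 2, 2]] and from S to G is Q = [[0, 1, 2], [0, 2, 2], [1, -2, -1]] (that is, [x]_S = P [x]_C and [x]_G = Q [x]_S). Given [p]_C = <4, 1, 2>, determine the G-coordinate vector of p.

<8, 12, -14>

First [p]_S = P [p]_C = <-4, 4, 2>.
Then [p]_G = Q [p]_S = <8, 12, -14>.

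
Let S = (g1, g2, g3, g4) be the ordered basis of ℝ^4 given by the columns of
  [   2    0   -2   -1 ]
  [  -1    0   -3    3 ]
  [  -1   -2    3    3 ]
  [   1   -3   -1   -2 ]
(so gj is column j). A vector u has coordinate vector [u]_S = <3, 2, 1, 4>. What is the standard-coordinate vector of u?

By definition u = 3g1 + 2g2 + g3 + 4g4.
Summing componentwise gives <0, 6, 8, -12>.

<0, 6, 8, -12>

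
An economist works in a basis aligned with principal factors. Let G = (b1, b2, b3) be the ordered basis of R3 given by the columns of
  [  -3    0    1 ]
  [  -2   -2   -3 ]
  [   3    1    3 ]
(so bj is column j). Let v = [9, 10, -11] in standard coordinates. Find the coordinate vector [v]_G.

Write v = c_1 b1 + ... + c_3 b3 and solve for the c_i.
Row-reducing the augmented matrix [M | v] gives c = (-3, -2, 0).
Check: -3b1 - 2b2 + 0·b3 = [9, 10, -11].

[-3, -2, 0]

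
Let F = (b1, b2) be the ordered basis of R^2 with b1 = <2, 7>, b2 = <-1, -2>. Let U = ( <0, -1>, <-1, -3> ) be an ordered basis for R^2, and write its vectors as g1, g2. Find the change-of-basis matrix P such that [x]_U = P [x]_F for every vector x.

[[-1, -1], [-2, 1]]

Column j of P is [bj]_U, since P maps F-coordinates to U-coordinates.
Expressing b1 in U: b1 = -g1 - 2g2, so column 1 of P is <-1, -2>.
Doing the same for each bj gives P = [[-1, -1], [-2, 1]].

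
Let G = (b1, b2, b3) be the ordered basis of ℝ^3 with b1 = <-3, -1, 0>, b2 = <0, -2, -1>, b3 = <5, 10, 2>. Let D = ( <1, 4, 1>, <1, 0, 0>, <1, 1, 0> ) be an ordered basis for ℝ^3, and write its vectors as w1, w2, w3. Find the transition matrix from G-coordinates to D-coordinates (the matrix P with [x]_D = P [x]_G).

[[0, -1, 2], [-2, -1, 1], [-1, 2, 2]]

Take x = bj: its G-coordinates are the j-th standard unit vector, so P e_j — column j of P — equals [bj]_D.
b1 = 0·w1 - 2w2 - w3, giving column 1 = <0, -2, -1>; repeating for each j gives P = [[0, -1, 2], [-2, -1, 1], [-1, 2, 2]].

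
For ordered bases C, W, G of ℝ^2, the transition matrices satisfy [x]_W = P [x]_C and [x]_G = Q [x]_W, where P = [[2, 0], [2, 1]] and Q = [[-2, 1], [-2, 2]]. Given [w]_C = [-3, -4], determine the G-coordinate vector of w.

First [w]_W = P [w]_C = [-6, -10].
Then [w]_G = Q [w]_W = [2, -8].

[2, -8]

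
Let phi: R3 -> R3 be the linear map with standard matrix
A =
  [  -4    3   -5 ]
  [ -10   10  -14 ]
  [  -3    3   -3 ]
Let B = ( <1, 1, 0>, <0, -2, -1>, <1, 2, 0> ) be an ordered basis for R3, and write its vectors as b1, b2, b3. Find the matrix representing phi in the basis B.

With P the matrix whose columns are b1, ..., b3, [phi]_B = P^(-1) A P.
Column by column: phi(b1) = A b1 = <-1, 0, 0>; its B-coordinates <-2, 0, 1> give column 1.
Continuing for each basis vector yields [phi]_B = [[-2, -2, 0], [0, 3, -3], [1, 1, 2]].

[[-2, -2, 0], [0, 3, -3], [1, 1, 2]]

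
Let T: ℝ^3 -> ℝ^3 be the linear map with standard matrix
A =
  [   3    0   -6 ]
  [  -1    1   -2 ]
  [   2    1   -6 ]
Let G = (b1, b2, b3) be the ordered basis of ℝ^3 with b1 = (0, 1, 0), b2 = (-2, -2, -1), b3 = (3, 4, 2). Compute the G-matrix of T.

With P the matrix whose columns are b1, ..., b3, [T]_G = P^(-1) A P.
Column by column: T(b1) = A b1 = (0, 1, 1); its G-coordinates (-1, 3, 2) give column 1.
Continuing for each basis vector yields [T]_G = [[-1, 2, 1], [3, 0, 0], [2, 0, -1]].

[[-1, 2, 1], [3, 0, 0], [2, 0, -1]]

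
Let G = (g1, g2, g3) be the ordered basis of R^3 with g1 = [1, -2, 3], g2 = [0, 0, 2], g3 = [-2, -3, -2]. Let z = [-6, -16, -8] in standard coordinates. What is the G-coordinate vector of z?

[2, -3, 4]

[z]_G is the unique c with M c = z, where M has columns g1, ..., g3.
Gaussian elimination on [M | z] yields c = (2, -3, 4).
Check: 2g1 - 3g2 + 4g3 = [-6, -16, -8].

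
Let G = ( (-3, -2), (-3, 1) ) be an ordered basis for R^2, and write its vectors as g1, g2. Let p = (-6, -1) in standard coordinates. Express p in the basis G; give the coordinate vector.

(1, 1)

We seek scalars with c_1 g1 + c_2 g2 = p; equivalently solve M c = p where the columns of M are g1, g2.
System: -3c_1 - 3c_2 = -6, -2c_1 + c_2 = -1; solving gives c_1 = 1, c_2 = 1.
Check: g1 + g2 = (-6, -1).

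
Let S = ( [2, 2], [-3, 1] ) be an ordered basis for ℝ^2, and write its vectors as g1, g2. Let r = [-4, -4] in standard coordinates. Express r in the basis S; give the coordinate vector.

[-2, 0]

We seek scalars with c_1 g1 + c_2 g2 = r; equivalently solve M c = r where the columns of M are g1, g2.
System: 2c_1 - 3c_2 = -4, 2c_1 + c_2 = -4; solving gives c_1 = -2, c_2 = 0.
Check: -2g1 + 0·g2 = [-4, -4].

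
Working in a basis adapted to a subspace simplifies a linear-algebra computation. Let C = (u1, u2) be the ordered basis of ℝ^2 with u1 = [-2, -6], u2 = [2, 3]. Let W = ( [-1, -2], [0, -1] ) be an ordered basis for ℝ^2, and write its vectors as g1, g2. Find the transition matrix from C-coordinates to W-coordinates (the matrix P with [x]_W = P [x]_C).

[[2, -2], [2, 1]]

Column j of P is [uj]_W, since P maps C-coordinates to W-coordinates.
Expressing u1 in W: u1 = 2g1 + 2g2, so column 1 of P is [2, 2].
Doing the same for each uj gives P = [[2, -2], [2, 1]].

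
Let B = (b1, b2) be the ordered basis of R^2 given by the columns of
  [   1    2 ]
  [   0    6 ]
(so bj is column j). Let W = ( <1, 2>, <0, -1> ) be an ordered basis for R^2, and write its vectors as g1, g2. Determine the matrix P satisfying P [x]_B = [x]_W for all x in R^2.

[[1, 2], [2, -2]]

Column j of P is [bj]_W, since P maps B-coordinates to W-coordinates.
Expressing b1 in W: b1 = g1 + 2g2, so column 1 of P is <1, 2>.
Doing the same for each bj gives P = [[1, 2], [2, -2]].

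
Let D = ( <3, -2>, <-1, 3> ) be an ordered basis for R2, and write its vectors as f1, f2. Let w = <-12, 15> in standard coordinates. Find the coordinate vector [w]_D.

We seek scalars with c_1 f1 + c_2 f2 = w; equivalently solve M c = w where the columns of M are f1, f2.
System: 3c_1 - c_2 = -12, -2c_1 + 3c_2 = 15; solving gives c_1 = -3, c_2 = 3.
Check: -3f1 + 3f2 = <-12, 15>.

<-3, 3>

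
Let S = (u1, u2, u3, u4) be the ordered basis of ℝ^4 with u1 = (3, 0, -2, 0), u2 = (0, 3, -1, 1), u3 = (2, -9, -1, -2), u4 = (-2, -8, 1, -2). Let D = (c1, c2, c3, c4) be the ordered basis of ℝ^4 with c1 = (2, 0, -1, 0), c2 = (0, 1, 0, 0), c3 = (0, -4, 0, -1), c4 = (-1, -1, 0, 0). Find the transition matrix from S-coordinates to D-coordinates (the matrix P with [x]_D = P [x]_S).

[[2, 1, 1, -1], [1, 1, -1, 0], [0, -1, 2, 2], [1, 2, 0, 0]]

Let M have columns uj and N have columns cj. Then for every x, N [x]_D = x = M [x]_S, so P = N^(-1) M.
Since det N = -1, N^(-1) has integer entries; multiplying gives P = [[2, 1, 1, -1], [1, 1, -1, 0], [0, -1, 2, 2], [1, 2, 0, 0]].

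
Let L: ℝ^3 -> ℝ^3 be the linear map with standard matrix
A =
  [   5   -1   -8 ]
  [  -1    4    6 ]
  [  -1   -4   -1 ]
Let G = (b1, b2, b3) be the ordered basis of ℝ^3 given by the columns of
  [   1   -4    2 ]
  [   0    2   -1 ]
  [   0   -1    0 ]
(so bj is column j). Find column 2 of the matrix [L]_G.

[-2, 3, 0]

Compute L(b2) = A b2 = [-14, 6, -3] in standard coordinates.
Then write this in G-coordinates: solve for y in y_1 b1 + ... + y_3 b3 = [-14, 6, -3].
This gives y = [-2, 3, 0], which is column 2 of [L]_G.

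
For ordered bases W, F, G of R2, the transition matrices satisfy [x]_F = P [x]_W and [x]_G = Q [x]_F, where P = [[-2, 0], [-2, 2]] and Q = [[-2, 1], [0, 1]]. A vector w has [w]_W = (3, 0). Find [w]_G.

(6, -6)

First [w]_F = P [w]_W = (-6, -6).
Then [w]_G = Q [w]_F = (6, -6).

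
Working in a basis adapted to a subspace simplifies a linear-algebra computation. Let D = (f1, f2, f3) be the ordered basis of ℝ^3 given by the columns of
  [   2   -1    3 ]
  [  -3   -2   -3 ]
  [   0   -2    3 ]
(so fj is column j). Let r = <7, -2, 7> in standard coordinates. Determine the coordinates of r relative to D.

<1, -2, 1>

Write r = c_1 f1 + ... + c_3 f3 and solve for the c_i.
Solving this 3x3 system gives c = (1, -2, 1).
Check: f1 - 2f2 + f3 = <7, -2, 7>.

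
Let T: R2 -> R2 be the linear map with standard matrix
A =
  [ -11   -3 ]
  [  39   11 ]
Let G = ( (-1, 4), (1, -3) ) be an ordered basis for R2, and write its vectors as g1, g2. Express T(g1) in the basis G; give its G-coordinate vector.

Compute T(g1) = A g1 = (-1, 5) in standard coordinates.
Then write this in G-coordinates: solve for y in y_1 g1 + y_2 g2 = (-1, 5).
This gives y = (2, 1), which is column 1 of [T]_G.

(2, 1)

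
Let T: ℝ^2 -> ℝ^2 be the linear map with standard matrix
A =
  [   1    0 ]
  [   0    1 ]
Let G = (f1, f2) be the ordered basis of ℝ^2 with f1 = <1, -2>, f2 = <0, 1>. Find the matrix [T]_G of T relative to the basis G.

With P the matrix whose columns are f1, f2, [T]_G = P^(-1) A P.
Column by column: T(f1) = A f1 = <1, -2>; its G-coordinates <1, 0> give column 1.
Continuing for each basis vector yields [T]_G = [[1, 0], [0, 1]].

[[1, 0], [0, 1]]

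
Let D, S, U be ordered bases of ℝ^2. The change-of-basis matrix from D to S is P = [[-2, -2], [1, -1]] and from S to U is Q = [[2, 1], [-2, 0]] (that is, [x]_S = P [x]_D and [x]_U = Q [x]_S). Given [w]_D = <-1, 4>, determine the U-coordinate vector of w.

Composing the changes, [w]_U = Q P [w]_D.
Q P = [[-3, -5], [4, 4]]; applying this to <-1, 4> gives <-17, 12>.

<-17, 12>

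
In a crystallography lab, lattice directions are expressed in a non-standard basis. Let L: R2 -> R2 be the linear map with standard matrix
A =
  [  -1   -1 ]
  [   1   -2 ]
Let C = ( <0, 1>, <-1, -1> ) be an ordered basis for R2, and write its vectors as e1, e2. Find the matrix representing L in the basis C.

The j-th column of [L]_C is [L(ej)]_C.
L(e1) = A e1 = <-1, -2> = -e1 + e2, so column 1 is <-1, 1>.
Repeating for e2 and assembling the columns gives [[-1, -1], [1, -2]].

[[-1, -1], [1, -2]]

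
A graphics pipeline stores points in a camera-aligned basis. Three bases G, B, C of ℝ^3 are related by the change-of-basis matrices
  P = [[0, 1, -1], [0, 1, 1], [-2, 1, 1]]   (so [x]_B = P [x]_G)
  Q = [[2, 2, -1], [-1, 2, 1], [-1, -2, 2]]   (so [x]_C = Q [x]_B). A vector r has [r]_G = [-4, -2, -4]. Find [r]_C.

[-10, -12, 14]

First [r]_B = P [r]_G = [2, -6, 2].
Then [r]_C = Q [r]_B = [-10, -12, 14].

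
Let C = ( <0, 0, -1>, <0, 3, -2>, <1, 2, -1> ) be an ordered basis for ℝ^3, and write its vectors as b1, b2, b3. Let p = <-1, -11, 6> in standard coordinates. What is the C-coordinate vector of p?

[p]_C is the unique c with M c = p, where M has columns b1, ..., b3.
Gaussian elimination on [M | p] yields c = (1, -3, -1).
Check: b1 - 3b2 - b3 = <-1, -11, 6>.

<1, -3, -1>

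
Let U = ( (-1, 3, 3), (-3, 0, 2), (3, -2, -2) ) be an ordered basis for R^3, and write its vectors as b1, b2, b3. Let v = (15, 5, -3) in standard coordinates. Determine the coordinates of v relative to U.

(3, -4, 2)

We seek scalars with c_1 b1 + ... + c_3 b3 = v; equivalently solve M c = v where the columns of M are b1, ..., b3.
Solving this 3x3 system gives c = (3, -4, 2).
Check: 3b1 - 4b2 + 2b3 = (15, 5, -3).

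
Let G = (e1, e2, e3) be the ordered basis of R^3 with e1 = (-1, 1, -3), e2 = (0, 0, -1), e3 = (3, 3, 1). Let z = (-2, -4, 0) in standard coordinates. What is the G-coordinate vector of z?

Write z = c_1 e1 + ... + c_3 e3 and solve for the c_i.
Gaussian elimination on [M | z] yields c = (-1, 2, -1).
Check: -e1 + 2e2 - e3 = (-2, -4, 0).

(-1, 2, -1)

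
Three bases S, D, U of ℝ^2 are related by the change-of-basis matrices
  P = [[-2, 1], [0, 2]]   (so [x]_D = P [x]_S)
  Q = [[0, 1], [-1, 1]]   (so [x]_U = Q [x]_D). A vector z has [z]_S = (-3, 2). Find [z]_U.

(4, -4)

Apply P to get D-coordinates (8, 4), then Q to get U-coordinates.
The result is [z]_U = (4, -4).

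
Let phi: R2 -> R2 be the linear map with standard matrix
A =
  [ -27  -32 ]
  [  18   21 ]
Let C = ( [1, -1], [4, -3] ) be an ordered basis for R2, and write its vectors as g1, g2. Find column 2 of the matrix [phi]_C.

[0, -3]

Column 2 of [phi]_C is the C-coordinate vector of phi(g2).
In standard coordinates phi(g2) = A g2 = [-12, 9].
Converting to C: [-12, 9] = 0·g1 - 3g2, so the coordinate vector is [0, -3].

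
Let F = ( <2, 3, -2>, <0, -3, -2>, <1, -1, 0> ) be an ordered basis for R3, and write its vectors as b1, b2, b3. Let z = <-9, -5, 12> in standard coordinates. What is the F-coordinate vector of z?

We seek scalars with c_1 b1 + ... + c_3 b3 = z; equivalently solve M c = z where the columns of M are b1, ..., b3.
Gaussian elimination on [M | z] yields c = (-4, -2, -1).
Check: -4b1 - 2b2 - b3 = <-9, -5, 12>.

<-4, -2, -1>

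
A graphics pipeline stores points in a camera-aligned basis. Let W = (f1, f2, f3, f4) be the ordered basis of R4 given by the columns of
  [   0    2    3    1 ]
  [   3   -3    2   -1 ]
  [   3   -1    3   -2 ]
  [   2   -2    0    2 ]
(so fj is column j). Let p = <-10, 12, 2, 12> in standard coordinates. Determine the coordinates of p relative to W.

<1, -4, -1, 1>

Write p = c_1 f1 + ... + c_4 f4 and solve for the c_i.
Row-reducing the augmented matrix [M | p] gives c = (1, -4, -1, 1).
Check: f1 - 4f2 - f3 + f4 = <-10, 12, 2, 12>.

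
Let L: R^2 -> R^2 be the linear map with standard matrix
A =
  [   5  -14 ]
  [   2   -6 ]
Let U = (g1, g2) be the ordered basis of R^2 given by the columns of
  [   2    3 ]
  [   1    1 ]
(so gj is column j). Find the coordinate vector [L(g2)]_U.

Column 2 of [L]_U is the U-coordinate vector of L(g2).
In standard coordinates L(g2) = A g2 = [1, 0].
Converting to U: [1, 0] = -g1 + g2, so the coordinate vector is [-1, 1].

[-1, 1]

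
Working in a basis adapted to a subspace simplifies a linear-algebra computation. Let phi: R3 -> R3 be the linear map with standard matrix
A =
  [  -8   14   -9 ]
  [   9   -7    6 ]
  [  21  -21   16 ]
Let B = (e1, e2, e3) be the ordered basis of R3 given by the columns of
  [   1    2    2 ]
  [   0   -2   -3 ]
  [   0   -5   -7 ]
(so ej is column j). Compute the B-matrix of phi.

[[-2, 1, 3], [0, 2, 0], [-3, -2, 1]]

Let P have columns e1, ..., e3. Then [phi]_B = P^(-1) A P.
Here det P = -1, so P^(-1) is integer; computing A P first and then P^(-1)(A P) gives [[-2, 1, 3], [0, 2, 0], [-3, -2, 1]].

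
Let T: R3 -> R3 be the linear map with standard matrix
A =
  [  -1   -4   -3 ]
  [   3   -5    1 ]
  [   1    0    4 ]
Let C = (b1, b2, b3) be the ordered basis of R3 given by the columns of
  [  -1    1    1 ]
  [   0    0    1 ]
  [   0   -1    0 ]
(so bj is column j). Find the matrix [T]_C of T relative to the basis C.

Let P have columns b1, ..., b3. Then [T]_C = P^(-1) A P.
Here det P = -1, so P^(-1) is integer; computing A P first and then P^(-1)(A P) gives [[-3, 3, 2], [1, 3, -1], [-3, 2, -2]].

[[-3, 3, 2], [1, 3, -1], [-3, 2, -2]]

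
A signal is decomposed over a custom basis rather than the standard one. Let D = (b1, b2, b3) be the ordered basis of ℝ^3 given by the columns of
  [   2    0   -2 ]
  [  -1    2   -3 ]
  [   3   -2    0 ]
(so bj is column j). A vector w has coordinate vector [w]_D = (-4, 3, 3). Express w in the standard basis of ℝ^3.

The coordinates say w = -4b1 + 3b2 + 3b3; adding the scaled basis vectors gives (-14, 1, -18).

(-14, 1, -18)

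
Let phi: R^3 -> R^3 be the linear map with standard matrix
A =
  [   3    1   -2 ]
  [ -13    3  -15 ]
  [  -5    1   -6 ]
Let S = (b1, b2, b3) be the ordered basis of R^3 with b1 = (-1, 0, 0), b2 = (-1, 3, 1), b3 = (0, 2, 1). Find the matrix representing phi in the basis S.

The j-th column of [phi]_S is [phi(bj)]_S.
phi(b1) = A b1 = (-3, 13, 5) = 0·b1 + 3b2 + 2b3, so column 1 is (0, 3, 2).
Repeating for b2, b3 and assembling the columns gives [[0, -1, 1], [3, 3, -1], [2, -1, -3]].

[[0, -1, 1], [3, 3, -1], [2, -1, -3]]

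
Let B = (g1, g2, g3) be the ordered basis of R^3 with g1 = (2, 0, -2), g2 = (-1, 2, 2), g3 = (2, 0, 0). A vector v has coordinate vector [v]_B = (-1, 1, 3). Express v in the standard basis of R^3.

By definition v = -g1 + g2 + 3g3.
Summing componentwise gives (3, 2, 4).

(3, 2, 4)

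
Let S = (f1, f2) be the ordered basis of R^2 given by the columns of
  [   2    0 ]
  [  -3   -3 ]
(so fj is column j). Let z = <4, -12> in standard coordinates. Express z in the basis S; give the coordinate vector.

<2, 2>

[z]_S is the unique c with M c = z, where M has columns f1, f2.
System: 2c_1 + 0c_2 = 4, -3c_1 - 3c_2 = -12; solving gives c_1 = 2, c_2 = 2.
Check: 2f1 + 2f2 = <4, -12>.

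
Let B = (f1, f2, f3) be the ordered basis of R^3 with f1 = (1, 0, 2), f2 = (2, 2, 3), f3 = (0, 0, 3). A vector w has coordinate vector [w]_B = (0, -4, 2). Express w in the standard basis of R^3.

By definition w = 0·f1 - 4f2 + 2f3.
Summing componentwise gives (-8, -8, -6).

(-8, -8, -6)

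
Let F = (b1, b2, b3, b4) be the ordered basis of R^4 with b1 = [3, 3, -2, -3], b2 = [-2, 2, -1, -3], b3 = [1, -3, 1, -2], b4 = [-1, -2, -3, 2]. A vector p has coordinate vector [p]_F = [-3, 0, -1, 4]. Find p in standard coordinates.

The coordinates say p = -3b1 + 0·b2 - b3 + 4b4; adding the scaled basis vectors gives [-14, -14, -7, 19].

[-14, -14, -7, 19]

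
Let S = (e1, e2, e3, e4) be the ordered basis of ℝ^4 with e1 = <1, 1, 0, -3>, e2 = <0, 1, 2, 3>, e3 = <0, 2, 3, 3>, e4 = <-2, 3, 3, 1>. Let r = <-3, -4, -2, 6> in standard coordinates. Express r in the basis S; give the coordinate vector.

<-3, -1, 0, 0>

Write r = c_1 e1 + ... + c_4 e4 and solve for the c_i.
Gaussian elimination on [M | r] yields c = (-3, -1, 0, 0).
Check: -3e1 - e2 + 0·e3 + 0·e4 = <-3, -4, -2, 6>.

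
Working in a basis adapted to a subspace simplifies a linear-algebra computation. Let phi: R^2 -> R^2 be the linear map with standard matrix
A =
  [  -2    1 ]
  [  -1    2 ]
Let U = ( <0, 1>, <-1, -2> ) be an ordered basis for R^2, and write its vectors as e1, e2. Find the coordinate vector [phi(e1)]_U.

Column 1 of [phi]_U is the U-coordinate vector of phi(e1).
In standard coordinates phi(e1) = A e1 = <1, 2>.
Converting to U: <1, 2> = 0·e1 - e2, so the coordinate vector is <0, -1>.

<0, -1>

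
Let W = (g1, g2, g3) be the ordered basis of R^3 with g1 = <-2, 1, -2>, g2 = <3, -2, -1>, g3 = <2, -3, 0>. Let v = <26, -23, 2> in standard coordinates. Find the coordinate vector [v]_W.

<-3, 4, 4>

[v]_W is the unique c with M c = v, where M has columns g1, ..., g3.
Row-reducing the augmented matrix [M | v] gives c = (-3, 4, 4).
Check: -3g1 + 4g2 + 4g3 = <26, -23, 2>.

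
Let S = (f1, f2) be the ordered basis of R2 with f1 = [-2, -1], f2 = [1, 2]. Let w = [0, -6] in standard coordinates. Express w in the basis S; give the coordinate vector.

[-2, -4]

We seek scalars with c_1 f1 + c_2 f2 = w; equivalently solve M c = w where the columns of M are f1, f2.
System: -2c_1 + c_2 = 0, -c_1 + 2c_2 = -6; solving gives c_1 = -2, c_2 = -4.
Check: -2f1 - 4f2 = [0, -6].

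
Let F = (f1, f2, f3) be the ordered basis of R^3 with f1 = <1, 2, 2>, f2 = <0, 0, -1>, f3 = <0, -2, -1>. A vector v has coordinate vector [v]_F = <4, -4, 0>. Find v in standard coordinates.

<4, 8, 12>

The coordinates say v = 4f1 - 4f2 + 0·f3; adding the scaled basis vectors gives <4, 8, 12>.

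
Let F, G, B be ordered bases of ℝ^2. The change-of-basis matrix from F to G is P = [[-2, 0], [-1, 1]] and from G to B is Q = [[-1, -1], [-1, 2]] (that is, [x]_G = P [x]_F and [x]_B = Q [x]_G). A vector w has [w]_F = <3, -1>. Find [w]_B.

<10, -2>

First [w]_G = P [w]_F = <-6, -4>.
Then [w]_B = Q [w]_G = <10, -2>.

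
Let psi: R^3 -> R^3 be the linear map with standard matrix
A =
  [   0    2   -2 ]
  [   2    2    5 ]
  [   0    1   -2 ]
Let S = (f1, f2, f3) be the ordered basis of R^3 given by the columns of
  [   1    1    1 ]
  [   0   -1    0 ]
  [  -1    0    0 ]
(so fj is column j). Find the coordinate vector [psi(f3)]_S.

(0, -2, 2)

Column 3 of [psi]_S is the S-coordinate vector of psi(f3).
In standard coordinates psi(f3) = A f3 = (0, 2, 0).
Converting to S: (0, 2, 0) = 0·f1 - 2f2 + 2f3, so the coordinate vector is (0, -2, 2).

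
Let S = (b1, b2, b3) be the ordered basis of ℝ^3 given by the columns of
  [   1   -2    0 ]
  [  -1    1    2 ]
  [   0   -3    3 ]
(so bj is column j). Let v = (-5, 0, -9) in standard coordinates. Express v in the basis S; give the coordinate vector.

(-3, 1, -2)

Write v = c_1 b1 + ... + c_3 b3 and solve for the c_i.
Solving this 3x3 system gives c = (-3, 1, -2).
Check: -3b1 + b2 - 2b3 = (-5, 0, -9).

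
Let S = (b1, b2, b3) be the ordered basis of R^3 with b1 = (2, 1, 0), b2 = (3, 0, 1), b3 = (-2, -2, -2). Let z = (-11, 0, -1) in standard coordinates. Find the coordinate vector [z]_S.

We seek scalars with c_1 b1 + ... + c_3 b3 = z; equivalently solve M c = z where the columns of M are b1, ..., b3.
Solving this 3x3 system gives c = (-2, -3, -1).
Check: -2b1 - 3b2 - b3 = (-11, 0, -1).

(-2, -3, -1)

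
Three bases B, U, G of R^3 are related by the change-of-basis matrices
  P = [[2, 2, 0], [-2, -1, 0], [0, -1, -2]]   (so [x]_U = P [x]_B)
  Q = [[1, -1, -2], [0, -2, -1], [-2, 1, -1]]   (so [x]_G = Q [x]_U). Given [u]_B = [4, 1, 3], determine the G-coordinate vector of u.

[33, 25, -22]

Composing the changes, [u]_G = Q P [u]_B.
Q P = [[4, 5, 4], [4, 3, 2], [-6, -4, 2]]; applying this to [4, 1, 3] gives [33, 25, -22].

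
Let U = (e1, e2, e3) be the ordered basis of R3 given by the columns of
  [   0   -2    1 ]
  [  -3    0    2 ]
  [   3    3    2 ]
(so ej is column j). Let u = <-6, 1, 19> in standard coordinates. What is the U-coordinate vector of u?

<1, 4, 2>

[u]_U is the unique c with M c = u, where M has columns e1, ..., e3.
Row-reducing the augmented matrix [M | u] gives c = (1, 4, 2).
Check: e1 + 4e2 + 2e3 = <-6, 1, 19>.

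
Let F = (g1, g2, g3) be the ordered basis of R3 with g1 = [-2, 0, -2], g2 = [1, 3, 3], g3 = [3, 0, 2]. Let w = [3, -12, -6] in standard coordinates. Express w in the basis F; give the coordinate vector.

[-2, -4, 1]

[w]_F is the unique c with M c = w, where M has columns g1, ..., g3.
Solving this 3x3 system gives c = (-2, -4, 1).
Check: -2g1 - 4g2 + g3 = [3, -12, -6].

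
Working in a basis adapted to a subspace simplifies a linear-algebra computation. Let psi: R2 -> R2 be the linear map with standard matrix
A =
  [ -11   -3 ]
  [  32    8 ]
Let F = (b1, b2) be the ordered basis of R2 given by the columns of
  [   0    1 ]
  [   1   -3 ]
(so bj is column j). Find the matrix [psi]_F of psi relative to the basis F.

[[-1, 2], [-3, -2]]

The j-th column of [psi]_F is [psi(bj)]_F.
psi(b1) = A b1 = [-3, 8] = -b1 - 3b2, so column 1 is [-1, -3].
Repeating for b2 and assembling the columns gives [[-1, 2], [-3, -2]].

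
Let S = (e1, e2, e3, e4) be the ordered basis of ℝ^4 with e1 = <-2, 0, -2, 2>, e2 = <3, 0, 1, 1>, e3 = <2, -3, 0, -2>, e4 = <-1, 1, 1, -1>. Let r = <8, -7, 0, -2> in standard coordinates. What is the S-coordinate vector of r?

We seek scalars with c_1 e1 + ... + c_4 e4 = r; equivalently solve M c = r where the columns of M are e1, ..., e4.
Gaussian elimination on [M | r] yields c = (0, 1, 2, -1).
Check: 0·e1 + e2 + 2e3 - e4 = <8, -7, 0, -2>.

<0, 1, 2, -1>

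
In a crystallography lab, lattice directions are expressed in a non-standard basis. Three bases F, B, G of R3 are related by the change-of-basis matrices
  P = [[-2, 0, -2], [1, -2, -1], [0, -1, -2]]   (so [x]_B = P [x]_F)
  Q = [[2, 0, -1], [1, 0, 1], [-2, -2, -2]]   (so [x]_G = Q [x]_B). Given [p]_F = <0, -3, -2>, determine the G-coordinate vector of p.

<1, 11, -38>

Apply P to get B-coordinates <4, 8, 7>, then Q to get G-coordinates.
The result is [p]_G = <1, 11, -38>.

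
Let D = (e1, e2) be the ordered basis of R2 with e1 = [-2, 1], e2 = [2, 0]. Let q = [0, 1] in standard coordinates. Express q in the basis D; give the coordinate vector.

Write q = c_1 e1 + c_2 e2 and solve for the c_i.
System: -2c_1 + 2c_2 = 0, c_1 + 0c_2 = 1; solving gives c_1 = 1, c_2 = 1.
Check: e1 + e2 = [0, 1].

[1, 1]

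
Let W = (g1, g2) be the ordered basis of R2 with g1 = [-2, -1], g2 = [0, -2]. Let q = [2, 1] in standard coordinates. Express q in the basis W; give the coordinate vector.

[-1, 0]

[q]_W is the unique c with M c = q, where M has columns g1, g2.
System: -2c_1 + 0c_2 = 2, -c_1 - 2c_2 = 1; solving gives c_1 = -1, c_2 = 0.
Check: -g1 + 0·g2 = [2, 1].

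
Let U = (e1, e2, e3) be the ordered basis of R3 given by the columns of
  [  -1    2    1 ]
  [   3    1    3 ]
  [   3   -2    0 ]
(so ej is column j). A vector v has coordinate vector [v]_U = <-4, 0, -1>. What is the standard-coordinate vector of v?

v = M [v]_U, where M has columns e1, ..., e3.
Carrying out the matrix-vector product, v = <3, -15, -12>.

<3, -15, -12>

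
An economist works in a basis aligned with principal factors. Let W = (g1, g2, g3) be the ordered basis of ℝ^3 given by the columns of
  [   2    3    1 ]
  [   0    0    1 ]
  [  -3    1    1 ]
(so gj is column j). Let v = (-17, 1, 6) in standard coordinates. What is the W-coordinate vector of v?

(-3, -4, 1)

[v]_W is the unique c with M c = v, where M has columns g1, ..., g3.
Gaussian elimination on [M | v] yields c = (-3, -4, 1).
Check: -3g1 - 4g2 + g3 = (-17, 1, 6).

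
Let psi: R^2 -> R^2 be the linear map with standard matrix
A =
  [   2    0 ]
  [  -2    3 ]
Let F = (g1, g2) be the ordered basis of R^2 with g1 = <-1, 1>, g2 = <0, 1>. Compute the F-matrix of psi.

[[2, 0], [3, 3]]

Let P have columns g1, g2. Then [psi]_F = P^(-1) A P.
Here det P = -1, so P^(-1) is integer; computing A P first and then P^(-1)(A P) gives [[2, 0], [3, 3]].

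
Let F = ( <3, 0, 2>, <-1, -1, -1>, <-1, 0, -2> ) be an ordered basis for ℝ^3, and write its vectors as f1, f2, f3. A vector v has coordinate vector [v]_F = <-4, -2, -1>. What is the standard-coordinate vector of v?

<-9, 2, -4>

By definition v = -4f1 - 2f2 - f3.
Summing componentwise gives <-9, 2, -4>.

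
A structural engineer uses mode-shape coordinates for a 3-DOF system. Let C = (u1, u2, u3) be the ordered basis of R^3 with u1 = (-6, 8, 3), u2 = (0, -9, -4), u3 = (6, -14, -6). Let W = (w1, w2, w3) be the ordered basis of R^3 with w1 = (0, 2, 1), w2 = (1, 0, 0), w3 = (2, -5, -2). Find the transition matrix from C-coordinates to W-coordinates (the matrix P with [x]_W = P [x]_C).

Column j of P is [uj]_W, since P maps C-coordinates to W-coordinates.
Expressing u1 in W: u1 = -w1 - 2w2 - 2w3, so column 1 of P is (-1, -2, -2).
Doing the same for each uj gives P = [[-1, -2, -2], [-2, -2, 2], [-2, 1, 2]].

[[-1, -2, -2], [-2, -2, 2], [-2, 1, 2]]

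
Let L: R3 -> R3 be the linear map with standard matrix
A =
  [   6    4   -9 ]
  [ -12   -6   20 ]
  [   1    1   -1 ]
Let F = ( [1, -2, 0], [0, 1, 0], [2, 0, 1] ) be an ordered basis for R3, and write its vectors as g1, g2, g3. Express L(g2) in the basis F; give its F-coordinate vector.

[2, -2, 1]

Column 2 of [L]_F is the F-coordinate vector of L(g2).
In standard coordinates L(g2) = A g2 = [4, -6, 1].
Converting to F: [4, -6, 1] = 2g1 - 2g2 + g3, so the coordinate vector is [2, -2, 1].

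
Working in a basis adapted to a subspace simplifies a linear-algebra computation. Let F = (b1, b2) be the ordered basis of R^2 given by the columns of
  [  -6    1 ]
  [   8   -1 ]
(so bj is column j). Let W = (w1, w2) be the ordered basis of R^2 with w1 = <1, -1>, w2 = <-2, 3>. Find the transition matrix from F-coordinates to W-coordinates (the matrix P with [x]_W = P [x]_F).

[[-2, 1], [2, 0]]

Column j of P is [bj]_W, since P maps F-coordinates to W-coordinates.
Expressing b1 in W: b1 = -2w1 + 2w2, so column 1 of P is <-2, 2>.
Doing the same for each bj gives P = [[-2, 1], [2, 0]].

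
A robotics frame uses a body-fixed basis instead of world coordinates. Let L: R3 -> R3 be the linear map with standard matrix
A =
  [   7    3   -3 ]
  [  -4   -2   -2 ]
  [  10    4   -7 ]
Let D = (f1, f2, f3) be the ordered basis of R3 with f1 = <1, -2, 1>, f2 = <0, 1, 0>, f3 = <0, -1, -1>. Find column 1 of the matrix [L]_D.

<-2, -3, 3>

Compute L(f1) = A f1 = <-2, -2, -5> in standard coordinates.
Then write this in D-coordinates: solve for y in y_1 f1 + ... + y_3 f3 = <-2, -2, -5>.
This gives y = <-2, -3, 3>, which is column 1 of [L]_D.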